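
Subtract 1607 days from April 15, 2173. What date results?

November 20, 2168

−365 (one year) → Apr 15, 2172 (1242 left).
−366 (one year; includes Feb 29, 2172) → Apr 15, 2171 (876 left).
−365 (one year) → Apr 15, 2170 (511 left).
−365 (one year) → Apr 15, 2169 (146 left).
−15 → Mar 31, 2169 (end of Mar, 31 days; 131 left).
−31 → Feb 28, 2169 (end of Feb, 28 days; 100 left).
−28 → Jan 31, 2169 (end of Jan, 31 days; 72 left).
−31 → Dec 31, 2168 (end of Dec, 31 days; 41 left).
−31 → Nov 30, 2168 (end of Nov, 30 days; 10 left).
−10 → Nov 20, 2168.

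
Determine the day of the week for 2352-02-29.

Friday

Doomsday rule: the anchor day for the 2300s is Wednesday. For year 52: 52÷12 = 4 r 4, and 4÷4 = 1, so 4+4+1 = 9.
Wednesday + 9 ≡ Friday — that's 2352's doomsday.
In February the doomsday date is Feb 29 (2352 is a leap year (divisible by 4)).
Feb 29 is the doomsday itself: Friday.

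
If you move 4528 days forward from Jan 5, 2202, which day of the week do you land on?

Monday

Jan 5, 2202 is a Tuesday.
4528 mod 7 = 6, so 4528 days after a Tuesday is Tuesday + 6 = Monday.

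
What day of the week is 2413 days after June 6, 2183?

Jun 6, 2183 is a Friday.
2413 mod 7 = 5, so 2413 days after a Friday is Friday + 5 = Wednesday.

Wednesday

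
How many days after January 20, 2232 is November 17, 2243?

4319

Jan 20, 2232 → Jan 20, 2233: 366 days (Feb 29, 2232 is in that span).
Jan 20, 2233 → Jan 20, 2234: 365 days.
Jan 20, 2234 → Jan 20, 2235: 365 days.
Jan 20, 2235 → Jan 20, 2236: 365 days.
Jan 20, 2236 → Jan 20, 2237: 366 days (Feb 29, 2236 is in that span).
Jan 20, 2237 → Jan 20, 2238: 365 days.
Jan 20, 2238 → Jan 20, 2239: 365 days.
Jan 20, 2239 → Jan 20, 2240: 365 days.
Jan 20, 2240 → Jan 20, 2241: 366 days (Feb 29, 2240 is in that span).
Jan 20, 2241 → Jan 20, 2242: 365 days.
Jan 20, 2242 → Jan 20, 2243: 365 days.
Jan 20, 2243 → Feb 20, 2243: 31 days (January has 31).
Feb 20, 2243 → Mar 20, 2243: 28 days (February has 28).
Mar 20, 2243 → Apr 20, 2243: 31 days (March has 31).
Apr 20, 2243 → May 20, 2243: 30 days (April has 30).
May 20, 2243 → Jun 20, 2243: 31 days (May has 31).
Jun 20, 2243 → Jul 20, 2243: 30 days (June has 30).
Jul 20, 2243 → Aug 20, 2243: 31 days (July has 31).
Aug 20, 2243 → Sep 20, 2243: 31 days (August has 31).
Sep 20, 2243 → Oct 20, 2243: 30 days (September has 30).
Oct 20, 2243 → Nov 17, 2243: 28 days.
Total: 4319 days.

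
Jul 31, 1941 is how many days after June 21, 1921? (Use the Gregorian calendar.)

7345

Jun 21, 1921 → Jun 21, 1922: 365 days.
Jun 21, 1922 → Jun 21, 1923: 365 days.
Jun 21, 1923 → Jun 21, 1924: 366 days (Feb 29, 1924 is in that span).
Jun 21, 1924 → Jun 21, 1925: 365 days.
Jun 21, 1925 → Jun 21, 1926: 365 days.
Jun 21, 1926 → Jun 21, 1927: 365 days.
Jun 21, 1927 → Jun 21, 1928: 366 days (Feb 29, 1928 is in that span).
Jun 21, 1928 → Jun 21, 1929: 365 days.
Jun 21, 1929 → Jun 21, 1930: 365 days.
Jun 21, 1930 → Jun 21, 1931: 365 days.
Jun 21, 1931 → Jun 21, 1932: 366 days (Feb 29, 1932 is in that span).
Jun 21, 1932 → Jun 21, 1933: 365 days.
Jun 21, 1933 → Jun 21, 1934: 365 days.
Jun 21, 1934 → Jun 21, 1935: 365 days.
Jun 21, 1935 → Jun 21, 1936: 366 days (Feb 29, 1936 is in that span).
Jun 21, 1936 → Jun 21, 1937: 365 days.
Jun 21, 1937 → Jun 21, 1938: 365 days.
Jun 21, 1938 → Jun 21, 1939: 365 days.
Jun 21, 1939 → Jun 21, 1940: 366 days (Feb 29, 1940 is in that span).
Jun 21, 1940 → Jun 21, 1941: 365 days.
Jun 21, 1941 → Jul 21, 1941: 30 days (June has 30).
Jul 21, 1941 → Jul 31, 1941: 10 days.
Total: 7345 days.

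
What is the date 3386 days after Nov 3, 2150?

+365 (one year) → Nov 3, 2151 (3021 left).
+366 (one year; includes Feb 29, 2152) → Nov 3, 2152 (2655 left).
+365 (one year) → Nov 3, 2153 (2290 left).
+365 (one year) → Nov 3, 2154 (1925 left).
+365 (one year) → Nov 3, 2155 (1560 left).
+366 (one year; includes Feb 29, 2156) → Nov 3, 2156 (1194 left).
+365 (one year) → Nov 3, 2157 (829 left).
+365 (one year) → Nov 3, 2158 (464 left).
+365 (one year) → Nov 3, 2159 (99 left).
Nov has 30 days: +28 → Dec 1, 2159 (71 left).
Dec has 31 days: +31 → Jan 1, 2160 (40 left).
Jan has 31 days: +31 → Feb 1, 2160 (9 left).
+9 → Feb 10, 2160.

February 10, 2160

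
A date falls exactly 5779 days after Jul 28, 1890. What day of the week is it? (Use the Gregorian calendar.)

Friday

First find the weekday of Jul 28, 1890. Doomsday rule: the anchor day for the 1800s is Friday. For year 90: 90÷12 = 7 r 6, and 6÷4 = 1, so 7+6+1 = 14.
Friday + 14 ≡ Friday — that's 1890's doomsday.
In July the doomsday date is Jul 11.
Jul 28 is 17 days after Jul 11; 17 mod 7 = 3, so Friday + 3 = Monday.
5779 mod 7 = 4, so 5779 days after a Monday is Monday + 4 = Friday.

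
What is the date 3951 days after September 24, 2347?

July 19, 2358

+366 (one year; includes Feb 29, 2348) → Sep 24, 2348 (3585 left).
+365 (one year) → Sep 24, 2349 (3220 left).
+365 (one year) → Sep 24, 2350 (2855 left).
+365 (one year) → Sep 24, 2351 (2490 left).
+366 (one year; includes Feb 29, 2352) → Sep 24, 2352 (2124 left).
+365 (one year) → Sep 24, 2353 (1759 left).
+365 (one year) → Sep 24, 2354 (1394 left).
+365 (one year) → Sep 24, 2355 (1029 left).
+366 (one year; includes Feb 29, 2356) → Sep 24, 2356 (663 left).
+365 (one year) → Sep 24, 2357 (298 left).
Sep has 30 days: +7 → Oct 1, 2357 (291 left).
Oct has 31 days: +31 → Nov 1, 2357 (260 left).
Nov has 30 days: +30 → Dec 1, 2357 (230 left).
Dec has 31 days: +31 → Jan 1, 2358 (199 left).
Jan has 31 days: +31 → Feb 1, 2358 (168 left).
Feb has 28 days: +28 → Mar 1, 2358 (140 left).
Mar has 31 days: +31 → Apr 1, 2358 (109 left).
Apr has 30 days: +30 → May 1, 2358 (79 left).
May has 31 days: +31 → Jun 1, 2358 (48 left).
Jun has 30 days: +30 → Jul 1, 2358 (18 left).
+18 → Jul 19, 2358.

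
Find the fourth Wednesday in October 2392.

October 28, 2392

October 1, 2392 is a Thursday.
The first Wednesday is therefore October 7 (6 days later).
The fourth Wednesday is 7 + 3×7 = October 28.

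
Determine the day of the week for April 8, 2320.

Doomsday rule: the anchor day for the 2300s is Wednesday. For year 20: 20÷12 = 1 r 8, and 8÷4 = 2, so 1+8+2 = 11.
Wednesday + 11 ≡ Sunday — that's 2320's doomsday.
In April the doomsday date is Apr 4.
Apr 8 is 4 days after Apr 4; 4 mod 7 = 4, so Sunday + 4 = Thursday.

Thursday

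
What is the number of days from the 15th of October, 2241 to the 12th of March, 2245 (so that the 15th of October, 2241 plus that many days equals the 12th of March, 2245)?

Oct 15, 2241 → Oct 15, 2242: 365 days.
Oct 15, 2242 → Oct 15, 2243: 365 days.
Oct 15, 2243 → Oct 15, 2244: 366 days (Feb 29, 2244 is in that span).
Oct 15, 2244 → Nov 15, 2244: 31 days (October has 31).
Nov 15, 2244 → Dec 15, 2244: 30 days (November has 30).
Dec 15, 2244 → Jan 15, 2245: 31 days (December has 31).
Jan 15, 2245 → Feb 15, 2245: 31 days (January has 31).
Feb 15, 2245 → Mar 12, 2245: 25 days.
Total: 1244 days.

1244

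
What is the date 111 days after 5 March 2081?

Mar has 31 days: +27 → Apr 1, 2081 (84 left).
Apr has 30 days: +30 → May 1, 2081 (54 left).
May has 31 days: +31 → Jun 1, 2081 (23 left).
+23 → Jun 24, 2081.

June 24, 2081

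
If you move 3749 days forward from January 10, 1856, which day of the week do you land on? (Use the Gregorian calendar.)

Monday

Jan 10, 1856 is a Thursday.
3749 mod 7 = 4, so 3749 days after a Thursday is Thursday + 4 = Monday.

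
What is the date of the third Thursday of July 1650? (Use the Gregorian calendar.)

July 1, 1650 is a Friday.
The first Thursday is therefore July 7 (6 days later).
The third Thursday is 7 + 2×7 = July 21.

July 21, 1650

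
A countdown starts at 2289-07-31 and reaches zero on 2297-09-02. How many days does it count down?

2955

Jul 31, 2289 → Jul 31, 2290: 365 days.
Jul 31, 2290 → Jul 31, 2291: 365 days.
Jul 31, 2291 → Jul 31, 2292: 366 days (Feb 29, 2292 is in that span).
Jul 31, 2292 → Jul 31, 2293: 365 days.
Jul 31, 2293 → Jul 31, 2294: 365 days.
Jul 31, 2294 → Jul 31, 2295: 365 days.
Jul 31, 2295 → Jul 31, 2296: 366 days (Feb 29, 2296 is in that span).
Jul 31, 2296 → Aug 31, 2296: 31 days (July has 31).
Aug 31, 2296 → Sep 30, 2296: 30 days (August has 31).
Sep 30, 2296 → Oct 30, 2296: 30 days (September has 30).
Oct 30, 2296 → Nov 30, 2296: 31 days (October has 31).
Nov 30, 2296 → Dec 30, 2296: 30 days (November has 30).
Dec 30, 2296 → Jan 30, 2297: 31 days (December has 31).
Jan 30, 2297 → Feb 28, 2297: 29 days (January has 31).
Feb 28, 2297 → Mar 28, 2297: 28 days (February has 28).
Mar 28, 2297 → Apr 28, 2297: 31 days (March has 31).
Apr 28, 2297 → May 28, 2297: 30 days (April has 30).
May 28, 2297 → Jun 28, 2297: 31 days (May has 31).
Jun 28, 2297 → Jul 28, 2297: 30 days (June has 30).
Jul 28, 2297 → Aug 28, 2297: 31 days (July has 31).
Aug 28, 2297 → Sep 2, 2297: 5 days.
Total: 2955 days.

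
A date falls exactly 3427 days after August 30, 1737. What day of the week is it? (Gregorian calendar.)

Aug 30, 1737 is a Friday.
3427 mod 7 = 4, so 3427 days after a Friday is Friday + 4 = Tuesday.

Tuesday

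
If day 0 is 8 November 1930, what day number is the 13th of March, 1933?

Nov 8, 1930 → Nov 8, 1931: 365 days.
Nov 8, 1931 → Nov 8, 1932: 366 days (Feb 29, 1932 is in that span).
Nov 8, 1932 → Dec 8, 1932: 30 days (November has 30).
Dec 8, 1932 → Jan 8, 1933: 31 days (December has 31).
Jan 8, 1933 → Feb 8, 1933: 31 days (January has 31).
Feb 8, 1933 → Mar 8, 1933: 28 days (February has 28).
Mar 8, 1933 → Mar 13, 1933: 5 days.
Total: 856 days.

856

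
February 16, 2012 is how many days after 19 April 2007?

Apr 19, 2007 → Apr 19, 2008: 366 days (Feb 29, 2008 is in that span).
Apr 19, 2008 → Apr 19, 2009: 365 days.
Apr 19, 2009 → Apr 19, 2010: 365 days.
Apr 19, 2010 → Apr 19, 2011: 365 days.
Apr 19, 2011 → May 19, 2011: 30 days (April has 30).
May 19, 2011 → Jun 19, 2011: 31 days (May has 31).
Jun 19, 2011 → Jul 19, 2011: 30 days (June has 30).
Jul 19, 2011 → Aug 19, 2011: 31 days (July has 31).
Aug 19, 2011 → Sep 19, 2011: 31 days (August has 31).
Sep 19, 2011 → Oct 19, 2011: 30 days (September has 30).
Oct 19, 2011 → Nov 19, 2011: 31 days (October has 31).
Nov 19, 2011 → Dec 19, 2011: 30 days (November has 30).
Dec 19, 2011 → Jan 19, 2012: 31 days (December has 31).
Jan 19, 2012 → Feb 16, 2012: 28 days.
Total: 1764 days.

1764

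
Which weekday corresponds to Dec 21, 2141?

Doomsday rule: the anchor day for the 2100s is Sunday. For year 41: 41÷12 = 3 r 5, and 5÷4 = 1, so 3+5+1 = 9.
Sunday + 9 ≡ Tuesday — that's 2141's doomsday.
In December the doomsday date is Dec 12.
Dec 21 is 9 days after Dec 12; 9 mod 7 = 2, so Tuesday + 2 = Thursday.

Thursday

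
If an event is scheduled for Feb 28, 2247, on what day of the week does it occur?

Doomsday rule: the anchor day for the 2200s is Friday. For year 47: 47÷12 = 3 r 11, and 11÷4 = 2, so 3+11+2 = 16.
Friday + 16 ≡ Sunday — that's 2247's doomsday.
In February the doomsday date is Feb 28 (2247 is not a leap year).
Feb 28 is the doomsday itself: Sunday.

Sunday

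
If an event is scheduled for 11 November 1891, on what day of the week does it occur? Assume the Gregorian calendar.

Doomsday rule: the anchor day for the 1800s is Friday. For year 91: 91÷12 = 7 r 7, and 7÷4 = 1, so 7+7+1 = 15.
Friday + 15 ≡ Saturday — that's 1891's doomsday.
In November the doomsday date is Nov 7.
Nov 11 is 4 days after Nov 7; 4 mod 7 = 4, so Saturday + 4 = Wednesday.

Wednesday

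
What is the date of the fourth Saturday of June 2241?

June 1, 2241 is a Tuesday.
The first Saturday is therefore June 5 (4 days later).
The fourth Saturday is 5 + 3×7 = June 26.

June 26, 2241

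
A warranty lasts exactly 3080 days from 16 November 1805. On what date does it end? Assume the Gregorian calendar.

April 23, 1814

+365 (one year) → Nov 16, 1806 (2715 left).
+365 (one year) → Nov 16, 1807 (2350 left).
+366 (one year; includes Feb 29, 1808) → Nov 16, 1808 (1984 left).
+365 (one year) → Nov 16, 1809 (1619 left).
+365 (one year) → Nov 16, 1810 (1254 left).
+365 (one year) → Nov 16, 1811 (889 left).
+366 (one year; includes Feb 29, 1812) → Nov 16, 1812 (523 left).
+365 (one year) → Nov 16, 1813 (158 left).
Nov has 30 days: +15 → Dec 1, 1813 (143 left).
Dec has 31 days: +31 → Jan 1, 1814 (112 left).
Jan has 31 days: +31 → Feb 1, 1814 (81 left).
Feb has 28 days: +28 → Mar 1, 1814 (53 left).
Mar has 31 days: +31 → Apr 1, 1814 (22 left).
+22 → Apr 23, 1814.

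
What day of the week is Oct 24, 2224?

Sunday

Doomsday rule: the anchor day for the 2200s is Friday. For year 24: 24÷12 = 2 r 0, and 0÷4 = 0, so 2+0+0 = 2.
Friday + 2 ≡ Sunday — that's 2224's doomsday.
In October the doomsday date is Oct 10.
Oct 24 is 14 days after Oct 10; 14 mod 7 = 0, so Sunday + 0 = Sunday.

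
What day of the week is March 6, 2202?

Doomsday rule: the anchor day for the 2200s is Friday. For year 02: 2÷12 = 0 r 2, and 2÷4 = 0, so 0+2+0 = 2.
Friday + 2 ≡ Sunday — that's 2202's doomsday.
In March the doomsday date is Mar 14.
Mar 6 is 8 days before Mar 14; 8 mod 7 = 1, so Sunday − 1 = Saturday.

Saturday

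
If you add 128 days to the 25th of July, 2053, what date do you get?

Jul has 31 days: +7 → Aug 1, 2053 (121 left).
Aug has 31 days: +31 → Sep 1, 2053 (90 left).
Sep has 30 days: +30 → Oct 1, 2053 (60 left).
Oct has 31 days: +31 → Nov 1, 2053 (29 left).
+29 → Nov 30, 2053.

November 30, 2053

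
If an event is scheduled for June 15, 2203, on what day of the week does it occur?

Doomsday rule: the anchor day for the 2200s is Friday. For year 03: 3÷12 = 0 r 3, and 3÷4 = 0, so 0+3+0 = 3.
Friday + 3 ≡ Monday — that's 2203's doomsday.
In June the doomsday date is Jun 6.
Jun 15 is 9 days after Jun 6; 9 mod 7 = 2, so Monday + 2 = Wednesday.

Wednesday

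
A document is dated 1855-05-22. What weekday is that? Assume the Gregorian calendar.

January 1, 1855 is a Monday.
Jan 1, 1855 → Feb 1, 1855: 31 days (January has 31).
Feb 1, 1855 → Mar 1, 1855: 28 days (February has 28).
Mar 1, 1855 → Apr 1, 1855: 31 days (March has 31).
Apr 1, 1855 → May 1, 1855: 30 days (April has 30).
May 1, 1855 → May 22, 1855: 21 days.
Total: 141 days.
141 mod 7 = 1, so Monday + 1 = Tuesday.

Tuesday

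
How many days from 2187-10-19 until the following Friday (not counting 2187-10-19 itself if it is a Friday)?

Oct 19, 2187 is a Friday.
From Friday to the next Friday is 7 days.

7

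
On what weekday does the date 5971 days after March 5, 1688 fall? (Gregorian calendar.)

Friday

First find the weekday of Mar 5, 1688. Doomsday rule: the anchor day for the 1600s is Tuesday. For year 88: 88÷12 = 7 r 4, and 4÷4 = 1, so 7+4+1 = 12.
Tuesday + 12 ≡ Sunday — that's 1688's doomsday.
In March the doomsday date is Mar 14.
Mar 5 is 9 days before Mar 14; 9 mod 7 = 2, so Sunday − 2 = Friday.
5971 mod 7 = 0, so 5971 days after a Friday is Friday + 0 = Friday.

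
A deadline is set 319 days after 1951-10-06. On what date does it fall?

August 20, 1952

Oct has 31 days: +26 → Nov 1, 1951 (293 left).
Nov has 30 days: +30 → Dec 1, 1951 (263 left).
Dec has 31 days: +31 → Jan 1, 1952 (232 left).
Jan has 31 days: +31 → Feb 1, 1952 (201 left).
Feb has 29 days: +29 → Mar 1, 1952 (172 left).
Mar has 31 days: +31 → Apr 1, 1952 (141 left).
Apr has 30 days: +30 → May 1, 1952 (111 left).
May has 31 days: +31 → Jun 1, 1952 (80 left).
Jun has 30 days: +30 → Jul 1, 1952 (50 left).
Jul has 31 days: +31 → Aug 1, 1952 (19 left).
+19 → Aug 20, 1952.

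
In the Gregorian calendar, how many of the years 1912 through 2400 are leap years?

120

Multiples of 4 in [1912,2400]: 123.
Of those, multiples of 100: 5 (not leap unless ÷400).
Multiples of 400: 2.
Leap years = 123 − 5 + 2 = 120.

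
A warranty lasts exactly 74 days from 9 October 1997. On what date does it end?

December 22, 1997

Oct has 31 days: +23 → Nov 1, 1997 (51 left).
Nov has 30 days: +30 → Dec 1, 1997 (21 left).
+21 → Dec 22, 1997.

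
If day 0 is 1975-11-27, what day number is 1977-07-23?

Nov 27, 1975 → Nov 27, 1976: 366 days (Feb 29, 1976 is in that span).
Nov 27, 1976 → Dec 27, 1976: 30 days (November has 30).
Dec 27, 1976 → Jan 27, 1977: 31 days (December has 31).
Jan 27, 1977 → Feb 27, 1977: 31 days (January has 31).
Feb 27, 1977 → Mar 27, 1977: 28 days (February has 28).
Mar 27, 1977 → Apr 27, 1977: 31 days (March has 31).
Apr 27, 1977 → May 27, 1977: 30 days (April has 30).
May 27, 1977 → Jun 27, 1977: 31 days (May has 31).
Jun 27, 1977 → Jul 23, 1977: 26 days.
Total: 604 days.

604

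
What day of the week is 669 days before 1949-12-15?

First find the weekday of Dec 15, 1949. Doomsday rule: the anchor day for the 1900s is Wednesday. For year 49: 49÷12 = 4 r 1, and 1÷4 = 0, so 4+1+0 = 5.
Wednesday + 5 ≡ Monday — that's 1949's doomsday.
In December the doomsday date is Dec 12.
Dec 15 is 3 days after Dec 12; 3 mod 7 = 3, so Monday + 3 = Thursday.
669 mod 7 = 4, so 669 days before a Thursday is Thursday − 4 = Sunday.

Sunday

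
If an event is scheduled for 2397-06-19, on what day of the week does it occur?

Thursday

Doomsday rule: the anchor day for the 2300s is Wednesday. For year 97: 97÷12 = 8 r 1, and 1÷4 = 0, so 8+1+0 = 9.
Wednesday + 9 ≡ Friday — that's 2397's doomsday.
In June the doomsday date is Jun 6.
Jun 19 is 13 days after Jun 6; 13 mod 7 = 6, so Friday + 6 = Thursday.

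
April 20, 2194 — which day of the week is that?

Sunday

Doomsday rule: the anchor day for the 2100s is Sunday. For year 94: 94÷12 = 7 r 10, and 10÷4 = 2, so 7+10+2 = 19.
Sunday + 19 ≡ Friday — that's 2194's doomsday.
In April the doomsday date is Apr 4.
Apr 20 is 16 days after Apr 4; 16 mod 7 = 2, so Friday + 2 = Sunday.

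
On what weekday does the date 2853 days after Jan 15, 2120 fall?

Friday

First find the weekday of Jan 15, 2120. Doomsday rule: the anchor day for the 2100s is Sunday. For year 20: 20÷12 = 1 r 8, and 8÷4 = 2, so 1+8+2 = 11.
Sunday + 11 ≡ Thursday — that's 2120's doomsday.
In January the doomsday date is Jan 4 (2120 is a leap year (divisible by 4)).
Jan 15 is 11 days after Jan 4; 11 mod 7 = 4, so Thursday + 4 = Monday.
2853 mod 7 = 4, so 2853 days after a Monday is Monday + 4 = Friday.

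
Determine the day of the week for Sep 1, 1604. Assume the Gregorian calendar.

Wednesday

Doomsday rule: the anchor day for the 1600s is Tuesday. For year 04: 4÷12 = 0 r 4, and 4÷4 = 1, so 0+4+1 = 5.
Tuesday + 5 ≡ Sunday — that's 1604's doomsday.
In September the doomsday date is Sep 5.
Sep 1 is 4 days before Sep 5; 4 mod 7 = 4, so Sunday − 4 = Wednesday.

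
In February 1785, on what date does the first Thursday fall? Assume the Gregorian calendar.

February 3, 1785

February 1, 1785 is a Tuesday.
The first Thursday is therefore February 3 (2 days later).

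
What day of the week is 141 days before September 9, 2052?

Sep 9, 2052 is a Monday.
141 mod 7 = 1, so 141 days before a Monday is Monday − 1 = Sunday.

Sunday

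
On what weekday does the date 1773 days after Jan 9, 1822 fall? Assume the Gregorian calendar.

Friday

First find the weekday of Jan 9, 1822. Doomsday rule: the anchor day for the 1800s is Friday. For year 22: 22÷12 = 1 r 10, and 10÷4 = 2, so 1+10+2 = 13.
Friday + 13 ≡ Thursday — that's 1822's doomsday.
In January the doomsday date is Jan 3 (1822 is not a leap year).
Jan 9 is 6 days after Jan 3; 6 mod 7 = 6, so Thursday + 6 = Wednesday.
1773 mod 7 = 2, so 1773 days after a Wednesday is Wednesday + 2 = Friday.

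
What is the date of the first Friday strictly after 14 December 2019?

Dec 14, 2019 is a Saturday.
From Saturday to the next Friday is 6 days.
Dec 14, 2019 + 6 = Dec 20, 2019.

December 20, 2019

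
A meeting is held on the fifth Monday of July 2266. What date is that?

July 1, 2266 is a Sunday.
The first Monday is therefore July 2 (1 days later).
The fifth Monday is 2 + 4×7 = July 30.

July 30, 2266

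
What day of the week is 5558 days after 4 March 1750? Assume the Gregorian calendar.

Wednesday

Mar 4, 1750 is a Wednesday.
5558 mod 7 = 0, so 5558 days after a Wednesday is Wednesday + 0 = Wednesday.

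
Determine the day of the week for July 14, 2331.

Tuesday

Doomsday rule: the anchor day for the 2300s is Wednesday. For year 31: 31÷12 = 2 r 7, and 7÷4 = 1, so 2+7+1 = 10.
Wednesday + 10 ≡ Saturday — that's 2331's doomsday.
In July the doomsday date is Jul 11.
Jul 14 is 3 days after Jul 11; 3 mod 7 = 3, so Saturday + 3 = Tuesday.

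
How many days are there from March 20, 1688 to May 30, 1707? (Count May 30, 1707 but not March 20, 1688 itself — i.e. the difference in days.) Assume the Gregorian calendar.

7009

Mar 20, 1688 → Mar 20, 1689: 365 days.
Mar 20, 1689 → Mar 20, 1690: 365 days.
Mar 20, 1690 → Mar 20, 1691: 365 days.
Mar 20, 1691 → Mar 20, 1692: 366 days (Feb 29, 1692 is in that span).
Mar 20, 1692 → Mar 20, 1693: 365 days.
Mar 20, 1693 → Mar 20, 1694: 365 days.
Mar 20, 1694 → Mar 20, 1695: 365 days.
Mar 20, 1695 → Mar 20, 1696: 366 days (Feb 29, 1696 is in that span).
Mar 20, 1696 → Mar 20, 1697: 365 days.
Mar 20, 1697 → Mar 20, 1698: 365 days.
Mar 20, 1698 → Mar 20, 1699: 365 days.
Mar 20, 1699 → Mar 20, 1700: 365 days.
Mar 20, 1700 → Mar 20, 1701: 365 days.
Mar 20, 1701 → Mar 20, 1702: 365 days.
Mar 20, 1702 → Mar 20, 1703: 365 days.
Mar 20, 1703 → Mar 20, 1704: 366 days (Feb 29, 1704 is in that span).
Mar 20, 1704 → Mar 20, 1705: 365 days.
Mar 20, 1705 → Mar 20, 1706: 365 days.
Mar 20, 1706 → Mar 20, 1707: 365 days.
Mar 20, 1707 → Apr 20, 1707: 31 days (March has 31).
Apr 20, 1707 → May 20, 1707: 30 days (April has 30).
May 20, 1707 → May 30, 1707: 10 days.
Total: 7009 days.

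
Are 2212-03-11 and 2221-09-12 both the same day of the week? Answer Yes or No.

Yes

From Mar 11, 2212 to Sep 12, 2221 is 3472 days.
3472 mod 7 = 0, so they are the same weekday.
(Mar 11, 2212 is a Wednesday; Sep 12, 2221 is a Wednesday.)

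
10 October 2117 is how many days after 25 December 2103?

Dec 25, 2103 → Dec 25, 2104: 366 days (Feb 29, 2104 is in that span).
Dec 25, 2104 → Dec 25, 2105: 365 days.
Dec 25, 2105 → Dec 25, 2106: 365 days.
Dec 25, 2106 → Dec 25, 2107: 365 days.
Dec 25, 2107 → Dec 25, 2108: 366 days (Feb 29, 2108 is in that span).
Dec 25, 2108 → Dec 25, 2109: 365 days.
Dec 25, 2109 → Dec 25, 2110: 365 days.
Dec 25, 2110 → Dec 25, 2111: 365 days.
Dec 25, 2111 → Dec 25, 2112: 366 days (Feb 29, 2112 is in that span).
Dec 25, 2112 → Dec 25, 2113: 365 days.
Dec 25, 2113 → Dec 25, 2114: 365 days.
Dec 25, 2114 → Dec 25, 2115: 365 days.
Dec 25, 2115 → Dec 25, 2116: 366 days (Feb 29, 2116 is in that span).
Dec 25, 2116 → Jan 25, 2117: 31 days (December has 31).
Jan 25, 2117 → Feb 25, 2117: 31 days (January has 31).
Feb 25, 2117 → Mar 25, 2117: 28 days (February has 28).
Mar 25, 2117 → Apr 25, 2117: 31 days (March has 31).
Apr 25, 2117 → May 25, 2117: 30 days (April has 30).
May 25, 2117 → Jun 25, 2117: 31 days (May has 31).
Jun 25, 2117 → Jul 25, 2117: 30 days (June has 30).
Jul 25, 2117 → Aug 25, 2117: 31 days (July has 31).
Aug 25, 2117 → Sep 25, 2117: 31 days (August has 31).
Sep 25, 2117 → Oct 10, 2117: 15 days.
Total: 5038 days.

5038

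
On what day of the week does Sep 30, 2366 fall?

Doomsday rule: the anchor day for the 2300s is Wednesday. For year 66: 66÷12 = 5 r 6, and 6÷4 = 1, so 5+6+1 = 12.
Wednesday + 12 ≡ Monday — that's 2366's doomsday.
In September the doomsday date is Sep 5.
Sep 30 is 25 days after Sep 5; 25 mod 7 = 4, so Monday + 4 = Friday.

Friday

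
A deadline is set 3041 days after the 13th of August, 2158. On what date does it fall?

December 10, 2166

+365 (one year) → Aug 13, 2159 (2676 left).
+366 (one year; includes Feb 29, 2160) → Aug 13, 2160 (2310 left).
+365 (one year) → Aug 13, 2161 (1945 left).
+365 (one year) → Aug 13, 2162 (1580 left).
+365 (one year) → Aug 13, 2163 (1215 left).
+366 (one year; includes Feb 29, 2164) → Aug 13, 2164 (849 left).
+365 (one year) → Aug 13, 2165 (484 left).
+365 (one year) → Aug 13, 2166 (119 left).
Aug has 31 days: +19 → Sep 1, 2166 (100 left).
Sep has 30 days: +30 → Oct 1, 2166 (70 left).
Oct has 31 days: +31 → Nov 1, 2166 (39 left).
Nov has 30 days: +30 → Dec 1, 2166 (9 left).
+9 → Dec 10, 2166.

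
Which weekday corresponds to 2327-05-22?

Sunday

Doomsday rule: the anchor day for the 2300s is Wednesday. For year 27: 27÷12 = 2 r 3, and 3÷4 = 0, so 2+3+0 = 5.
Wednesday + 5 ≡ Monday — that's 2327's doomsday.
In May the doomsday date is May 9.
May 22 is 13 days after May 9; 13 mod 7 = 6, so Monday + 6 = Sunday.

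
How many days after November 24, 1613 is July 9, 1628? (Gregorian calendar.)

5341

Nov 24, 1613 → Nov 24, 1614: 365 days.
Nov 24, 1614 → Nov 24, 1615: 365 days.
Nov 24, 1615 → Nov 24, 1616: 366 days (Feb 29, 1616 is in that span).
Nov 24, 1616 → Nov 24, 1617: 365 days.
Nov 24, 1617 → Nov 24, 1618: 365 days.
Nov 24, 1618 → Nov 24, 1619: 365 days.
Nov 24, 1619 → Nov 24, 1620: 366 days (Feb 29, 1620 is in that span).
Nov 24, 1620 → Nov 24, 1621: 365 days.
Nov 24, 1621 → Nov 24, 1622: 365 days.
Nov 24, 1622 → Nov 24, 1623: 365 days.
Nov 24, 1623 → Nov 24, 1624: 366 days (Feb 29, 1624 is in that span).
Nov 24, 1624 → Nov 24, 1625: 365 days.
Nov 24, 1625 → Nov 24, 1626: 365 days.
Nov 24, 1626 → Nov 24, 1627: 365 days.
Nov 24, 1627 → Dec 24, 1627: 30 days (November has 30).
Dec 24, 1627 → Jan 24, 1628: 31 days (December has 31).
Jan 24, 1628 → Feb 24, 1628: 31 days (January has 31).
Feb 24, 1628 → Mar 24, 1628: 29 days (February has 29).
Mar 24, 1628 → Apr 24, 1628: 31 days (March has 31).
Apr 24, 1628 → May 24, 1628: 30 days (April has 30).
May 24, 1628 → Jun 24, 1628: 31 days (May has 31).
Jun 24, 1628 → Jul 9, 1628: 15 days.
Total: 5341 days.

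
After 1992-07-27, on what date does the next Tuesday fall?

July 28, 1992

Jul 27, 1992 is a Monday.
From Monday to the next Tuesday is 1 day.
Jul 27, 1992 + 1 = Jul 28, 1992.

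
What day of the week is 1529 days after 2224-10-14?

Sunday

Oct 14, 2224 is a Thursday.
1529 mod 7 = 3, so 1529 days after a Thursday is Thursday + 3 = Sunday.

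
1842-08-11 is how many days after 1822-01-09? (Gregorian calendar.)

Jan 9, 1822 → Jan 9, 1823: 365 days.
Jan 9, 1823 → Jan 9, 1824: 365 days.
Jan 9, 1824 → Jan 9, 1825: 366 days (Feb 29, 1824 is in that span).
Jan 9, 1825 → Jan 9, 1826: 365 days.
Jan 9, 1826 → Jan 9, 1827: 365 days.
Jan 9, 1827 → Jan 9, 1828: 365 days.
Jan 9, 1828 → Jan 9, 1829: 366 days (Feb 29, 1828 is in that span).
Jan 9, 1829 → Jan 9, 1830: 365 days.
Jan 9, 1830 → Jan 9, 1831: 365 days.
Jan 9, 1831 → Jan 9, 1832: 365 days.
Jan 9, 1832 → Jan 9, 1833: 366 days (Feb 29, 1832 is in that span).
Jan 9, 1833 → Jan 9, 1834: 365 days.
Jan 9, 1834 → Jan 9, 1835: 365 days.
Jan 9, 1835 → Jan 9, 1836: 365 days.
Jan 9, 1836 → Jan 9, 1837: 366 days (Feb 29, 1836 is in that span).
Jan 9, 1837 → Jan 9, 1838: 365 days.
Jan 9, 1838 → Jan 9, 1839: 365 days.
Jan 9, 1839 → Jan 9, 1840: 365 days.
Jan 9, 1840 → Jan 9, 1841: 366 days (Feb 29, 1840 is in that span).
Jan 9, 1841 → Jan 9, 1842: 365 days.
Jan 9, 1842 → Feb 9, 1842: 31 days (January has 31).
Feb 9, 1842 → Mar 9, 1842: 28 days (February has 28).
Mar 9, 1842 → Apr 9, 1842: 31 days (March has 31).
Apr 9, 1842 → May 9, 1842: 30 days (April has 30).
May 9, 1842 → Jun 9, 1842: 31 days (May has 31).
Jun 9, 1842 → Jul 9, 1842: 30 days (June has 30).
Jul 9, 1842 → Aug 9, 1842: 31 days (July has 31).
Aug 9, 1842 → Aug 11, 1842: 2 days.
Total: 7519 days.

7519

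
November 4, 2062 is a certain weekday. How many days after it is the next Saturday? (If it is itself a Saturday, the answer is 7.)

Nov 4, 2062 is a Saturday.
From Saturday to the next Saturday is 7 days.

7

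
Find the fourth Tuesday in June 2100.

June 1, 2100 is a Tuesday.
The first Tuesday is therefore June 1 (same day).
The fourth Tuesday is 1 + 3×7 = June 22.

June 22, 2100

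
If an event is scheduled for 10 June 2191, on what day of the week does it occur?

Doomsday rule: the anchor day for the 2100s is Sunday. For year 91: 91÷12 = 7 r 7, and 7÷4 = 1, so 7+7+1 = 15.
Sunday + 15 ≡ Monday — that's 2191's doomsday.
In June the doomsday date is Jun 6.
Jun 10 is 4 days after Jun 6; 4 mod 7 = 4, so Monday + 4 = Friday.

Friday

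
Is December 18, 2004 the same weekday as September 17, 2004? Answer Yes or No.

From Sep 17, 2004 to Dec 18, 2004 is 92 days.
92 mod 7 = 1, so they are different weekdays.
(Sep 17, 2004 is a Friday; Dec 18, 2004 is a Saturday.)

No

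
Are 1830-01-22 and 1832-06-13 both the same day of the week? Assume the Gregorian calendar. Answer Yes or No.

From Jan 22, 1830 to Jun 13, 1832 is 873 days.
873 mod 7 = 5, so they are different weekdays.
(Jan 22, 1830 is a Friday; Jun 13, 1832 is a Wednesday.)

No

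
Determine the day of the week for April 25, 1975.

January 1, 1975 is a Wednesday.
Jan 1, 1975 → Feb 1, 1975: 31 days (January has 31).
Feb 1, 1975 → Mar 1, 1975: 28 days (February has 28).
Mar 1, 1975 → Apr 1, 1975: 31 days (March has 31).
Apr 1, 1975 → Apr 25, 1975: 24 days.
Total: 114 days.
114 mod 7 = 2, so Wednesday + 2 = Friday.

Friday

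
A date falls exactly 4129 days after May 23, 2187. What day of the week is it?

Tuesday

First find the weekday of May 23, 2187. Doomsday rule: the anchor day for the 2100s is Sunday. For year 87: 87÷12 = 7 r 3, and 3÷4 = 0, so 7+3+0 = 10.
Sunday + 10 ≡ Wednesday — that's 2187's doomsday.
In May the doomsday date is May 9.
May 23 is 14 days after May 9; 14 mod 7 = 0, so Wednesday + 0 = Wednesday.
4129 mod 7 = 6, so 4129 days after a Wednesday is Wednesday + 6 = Tuesday.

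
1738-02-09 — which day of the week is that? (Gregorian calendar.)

Doomsday rule: the anchor day for the 1700s is Sunday. For year 38: 38÷12 = 3 r 2, and 2÷4 = 0, so 3+2+0 = 5.
Sunday + 5 ≡ Friday — that's 1738's doomsday.
In February the doomsday date is Feb 28 (1738 is not a leap year).
Feb 9 is 19 days before Feb 28; 19 mod 7 = 5, so Friday − 5 = Sunday.

Sunday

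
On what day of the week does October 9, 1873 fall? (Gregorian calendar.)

Doomsday rule: the anchor day for the 1800s is Friday. For year 73: 73÷12 = 6 r 1, and 1÷4 = 0, so 6+1+0 = 7.
Friday + 7 ≡ Friday — that's 1873's doomsday.
In October the doomsday date is Oct 10.
Oct 9 is 1 day before Oct 10; 1 mod 7 = 1, so Friday − 1 = Thursday.

Thursday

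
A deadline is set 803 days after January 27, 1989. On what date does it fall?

+365 (one year) → Jan 27, 1990 (438 left).
+365 (one year) → Jan 27, 1991 (73 left).
Jan has 31 days: +5 → Feb 1, 1991 (68 left).
Feb has 28 days: +28 → Mar 1, 1991 (40 left).
Mar has 31 days: +31 → Apr 1, 1991 (9 left).
+9 → Apr 10, 1991.

April 10, 1991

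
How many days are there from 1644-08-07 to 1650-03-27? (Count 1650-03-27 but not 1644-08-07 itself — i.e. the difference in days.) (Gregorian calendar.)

2058

Aug 7, 1644 → Aug 7, 1645: 365 days.
Aug 7, 1645 → Aug 7, 1646: 365 days.
Aug 7, 1646 → Aug 7, 1647: 365 days.
Aug 7, 1647 → Aug 7, 1648: 366 days (Feb 29, 1648 is in that span).
Aug 7, 1648 → Aug 7, 1649: 365 days.
Aug 7, 1649 → Sep 7, 1649: 31 days (August has 31).
Sep 7, 1649 → Oct 7, 1649: 30 days (September has 30).
Oct 7, 1649 → Nov 7, 1649: 31 days (October has 31).
Nov 7, 1649 → Dec 7, 1649: 30 days (November has 30).
Dec 7, 1649 → Jan 7, 1650: 31 days (December has 31).
Jan 7, 1650 → Feb 7, 1650: 31 days (January has 31).
Feb 7, 1650 → Mar 7, 1650: 28 days (February has 28).
Mar 7, 1650 → Mar 27, 1650: 20 days.
Total: 2058 days.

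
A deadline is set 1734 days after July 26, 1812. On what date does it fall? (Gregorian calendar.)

April 25, 1817

+365 (one year) → Jul 26, 1813 (1369 left).
+365 (one year) → Jul 26, 1814 (1004 left).
+365 (one year) → Jul 26, 1815 (639 left).
+366 (one year; includes Feb 29, 1816) → Jul 26, 1816 (273 left).
Jul has 31 days: +6 → Aug 1, 1816 (267 left).
Aug has 31 days: +31 → Sep 1, 1816 (236 left).
Sep has 30 days: +30 → Oct 1, 1816 (206 left).
Oct has 31 days: +31 → Nov 1, 1816 (175 left).
Nov has 30 days: +30 → Dec 1, 1816 (145 left).
Dec has 31 days: +31 → Jan 1, 1817 (114 left).
Jan has 31 days: +31 → Feb 1, 1817 (83 left).
Feb has 28 days: +28 → Mar 1, 1817 (55 left).
Mar has 31 days: +31 → Apr 1, 1817 (24 left).
+24 → Apr 25, 1817.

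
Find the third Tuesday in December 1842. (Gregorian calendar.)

December 20, 1842

December 1, 1842 is a Thursday.
The first Tuesday is therefore December 6 (5 days later).
The third Tuesday is 6 + 2×7 = December 20.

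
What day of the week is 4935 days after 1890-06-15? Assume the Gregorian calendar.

Sunday

First find the weekday of Jun 15, 1890. Doomsday rule: the anchor day for the 1800s is Friday. For year 90: 90÷12 = 7 r 6, and 6÷4 = 1, so 7+6+1 = 14.
Friday + 14 ≡ Friday — that's 1890's doomsday.
In June the doomsday date is Jun 6.
Jun 15 is 9 days after Jun 6; 9 mod 7 = 2, so Friday + 2 = Sunday.
4935 mod 7 = 0, so 4935 days after a Sunday is Sunday + 0 = Sunday.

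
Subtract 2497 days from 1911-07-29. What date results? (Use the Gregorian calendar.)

September 26, 1904

−365 (one year) → Jul 29, 1910 (2132 left).
−365 (one year) → Jul 29, 1909 (1767 left).
−365 (one year) → Jul 29, 1908 (1402 left).
−366 (one year; includes Feb 29, 1908) → Jul 29, 1907 (1036 left).
−365 (one year) → Jul 29, 1906 (671 left).
−365 (one year) → Jul 29, 1905 (306 left).
−29 → Jun 30, 1905 (end of Jun, 30 days; 277 left).
−30 → May 31, 1905 (end of May, 31 days; 247 left).
−31 → Apr 30, 1905 (end of Apr, 30 days; 216 left).
−30 → Mar 31, 1905 (end of Mar, 31 days; 186 left).
−31 → Feb 28, 1905 (end of Feb, 28 days; 155 left).
−28 → Jan 31, 1905 (end of Jan, 31 days; 127 left).
−31 → Dec 31, 1904 (end of Dec, 31 days; 96 left).
−31 → Nov 30, 1904 (end of Nov, 30 days; 65 left).
−30 → Oct 31, 1904 (end of Oct, 31 days; 35 left).
−31 → Sep 30, 1904 (end of Sep, 30 days; 4 left).
−4 → Sep 26, 1904.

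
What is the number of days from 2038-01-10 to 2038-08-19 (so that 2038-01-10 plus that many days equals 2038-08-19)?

Jan 10, 2038 → Feb 10, 2038: 31 days (January has 31).
Feb 10, 2038 → Mar 10, 2038: 28 days (February has 28).
Mar 10, 2038 → Apr 10, 2038: 31 days (March has 31).
Apr 10, 2038 → May 10, 2038: 30 days (April has 30).
May 10, 2038 → Jun 10, 2038: 31 days (May has 31).
Jun 10, 2038 → Jul 10, 2038: 30 days (June has 30).
Jul 10, 2038 → Aug 10, 2038: 31 days (July has 31).
Aug 10, 2038 → Aug 19, 2038: 9 days.
Total: 221 days.

221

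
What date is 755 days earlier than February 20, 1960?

−365 (one year) → Feb 20, 1959 (390 left).
−20 → Jan 31, 1959 (end of Jan, 31 days; 370 left).
−31 → Dec 31, 1958 (end of Dec, 31 days; 339 left).
−31 → Nov 30, 1958 (end of Nov, 30 days; 308 left).
−30 → Oct 31, 1958 (end of Oct, 31 days; 278 left).
−31 → Sep 30, 1958 (end of Sep, 30 days; 247 left).
−30 → Aug 31, 1958 (end of Aug, 31 days; 217 left).
−31 → Jul 31, 1958 (end of Jul, 31 days; 186 left).
−31 → Jun 30, 1958 (end of Jun, 30 days; 155 left).
−30 → May 31, 1958 (end of May, 31 days; 125 left).
−31 → Apr 30, 1958 (end of Apr, 30 days; 94 left).
−30 → Mar 31, 1958 (end of Mar, 31 days; 64 left).
−31 → Feb 28, 1958 (end of Feb, 28 days; 33 left).
−28 → Jan 31, 1958 (end of Jan, 31 days; 5 left).
−5 → Jan 26, 1958.

January 26, 1958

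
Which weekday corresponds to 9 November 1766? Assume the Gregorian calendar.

Sunday

Doomsday rule: the anchor day for the 1700s is Sunday. For year 66: 66÷12 = 5 r 6, and 6÷4 = 1, so 5+6+1 = 12.
Sunday + 12 ≡ Friday — that's 1766's doomsday.
In November the doomsday date is Nov 7.
Nov 9 is 2 days after Nov 7; 2 mod 7 = 2, so Friday + 2 = Sunday.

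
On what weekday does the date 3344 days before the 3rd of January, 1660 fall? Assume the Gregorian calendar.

Jan 3, 1660 is a Saturday.
3344 mod 7 = 5, so 3344 days before a Saturday is Saturday − 5 = Monday.

Monday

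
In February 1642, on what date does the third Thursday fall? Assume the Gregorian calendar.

February 1, 1642 is a Saturday.
The first Thursday is therefore February 6 (5 days later).
The third Thursday is 6 + 2×7 = February 20.

February 20, 1642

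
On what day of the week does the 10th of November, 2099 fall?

Doomsday rule: the anchor day for the 2000s is Tuesday. For year 99: 99÷12 = 8 r 3, and 3÷4 = 0, so 8+3+0 = 11.
Tuesday + 11 ≡ Saturday — that's 2099's doomsday.
In November the doomsday date is Nov 7.
Nov 10 is 3 days after Nov 7; 3 mod 7 = 3, so Saturday + 3 = Tuesday.

Tuesday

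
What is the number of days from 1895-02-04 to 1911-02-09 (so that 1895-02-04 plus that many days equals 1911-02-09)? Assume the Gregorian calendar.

5848

Feb 4, 1895 → Feb 4, 1896: 365 days.
Feb 4, 1896 → Feb 4, 1897: 366 days (Feb 29, 1896 is in that span).
Feb 4, 1897 → Feb 4, 1898: 365 days.
Feb 4, 1898 → Feb 4, 1899: 365 days.
Feb 4, 1899 → Feb 4, 1900: 365 days.
Feb 4, 1900 → Feb 4, 1901: 365 days.
Feb 4, 1901 → Feb 4, 1902: 365 days.
Feb 4, 1902 → Feb 4, 1903: 365 days.
Feb 4, 1903 → Feb 4, 1904: 365 days.
Feb 4, 1904 → Feb 4, 1905: 366 days (Feb 29, 1904 is in that span).
Feb 4, 1905 → Feb 4, 1906: 365 days.
Feb 4, 1906 → Feb 4, 1907: 365 days.
Feb 4, 1907 → Feb 4, 1908: 365 days.
Feb 4, 1908 → Feb 4, 1909: 366 days (Feb 29, 1908 is in that span).
Feb 4, 1909 → Feb 4, 1910: 365 days.
Feb 4, 1910 → Mar 4, 1910: 28 days (February has 28).
Mar 4, 1910 → Apr 4, 1910: 31 days (March has 31).
Apr 4, 1910 → May 4, 1910: 30 days (April has 30).
May 4, 1910 → Jun 4, 1910: 31 days (May has 31).
Jun 4, 1910 → Jul 4, 1910: 30 days (June has 30).
Jul 4, 1910 → Aug 4, 1910: 31 days (July has 31).
Aug 4, 1910 → Sep 4, 1910: 31 days (August has 31).
Sep 4, 1910 → Oct 4, 1910: 30 days (September has 30).
Oct 4, 1910 → Nov 4, 1910: 31 days (October has 31).
Nov 4, 1910 → Dec 4, 1910: 30 days (November has 30).
Dec 4, 1910 → Jan 4, 1911: 31 days (December has 31).
Jan 4, 1911 → Feb 4, 1911: 31 days (January has 31).
Feb 4, 1911 → Feb 9, 1911: 5 days.
Total: 5848 days.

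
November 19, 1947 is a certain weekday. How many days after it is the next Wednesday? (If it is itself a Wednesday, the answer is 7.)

7

Nov 19, 1947 is a Wednesday.
From Wednesday to the next Wednesday is 7 days.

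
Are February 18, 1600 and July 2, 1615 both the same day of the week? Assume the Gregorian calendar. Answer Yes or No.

No

From Feb 18, 1600 to Jul 2, 1615 is 5613 days.
5613 mod 7 = 6, so they are different weekdays.
(Feb 18, 1600 is a Friday; Jul 2, 1615 is a Thursday.)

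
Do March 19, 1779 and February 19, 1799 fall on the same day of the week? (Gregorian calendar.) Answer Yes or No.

From Mar 19, 1779 to Feb 19, 1799 is 7277 days.
7277 mod 7 = 4, so they are different weekdays.
(Mar 19, 1779 is a Friday; Feb 19, 1799 is a Tuesday.)

No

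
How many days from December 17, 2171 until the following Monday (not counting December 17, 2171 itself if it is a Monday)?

6

Dec 17, 2171 is a Tuesday.
From Tuesday to the next Monday is 6 days.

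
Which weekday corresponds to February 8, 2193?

Friday

Doomsday rule: the anchor day for the 2100s is Sunday. For year 93: 93÷12 = 7 r 9, and 9÷4 = 2, so 7+9+2 = 18.
Sunday + 18 ≡ Thursday — that's 2193's doomsday.
In February the doomsday date is Feb 28 (2193 is not a leap year).
Feb 8 is 20 days before Feb 28; 20 mod 7 = 6, so Thursday − 6 = Friday.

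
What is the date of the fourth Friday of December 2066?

December 1, 2066 is a Wednesday.
The first Friday is therefore December 3 (2 days later).
The fourth Friday is 3 + 3×7 = December 24.

December 24, 2066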